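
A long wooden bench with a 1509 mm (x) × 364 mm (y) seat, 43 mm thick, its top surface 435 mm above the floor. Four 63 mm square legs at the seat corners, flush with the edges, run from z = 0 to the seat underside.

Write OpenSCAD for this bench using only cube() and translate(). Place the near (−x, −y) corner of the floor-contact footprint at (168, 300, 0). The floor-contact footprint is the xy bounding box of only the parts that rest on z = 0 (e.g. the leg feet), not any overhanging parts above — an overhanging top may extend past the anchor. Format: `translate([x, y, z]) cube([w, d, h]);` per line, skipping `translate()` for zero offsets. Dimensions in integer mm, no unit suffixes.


translate([168, 300, 392]) cube([1509, 364, 43]);
translate([168, 300, 0]) cube([63, 63, 392]);
translate([168, 601, 0]) cube([63, 63, 392]);
translate([1614, 300, 0]) cube([63, 63, 392]);
translate([1614, 601, 0]) cube([63, 63, 392]);


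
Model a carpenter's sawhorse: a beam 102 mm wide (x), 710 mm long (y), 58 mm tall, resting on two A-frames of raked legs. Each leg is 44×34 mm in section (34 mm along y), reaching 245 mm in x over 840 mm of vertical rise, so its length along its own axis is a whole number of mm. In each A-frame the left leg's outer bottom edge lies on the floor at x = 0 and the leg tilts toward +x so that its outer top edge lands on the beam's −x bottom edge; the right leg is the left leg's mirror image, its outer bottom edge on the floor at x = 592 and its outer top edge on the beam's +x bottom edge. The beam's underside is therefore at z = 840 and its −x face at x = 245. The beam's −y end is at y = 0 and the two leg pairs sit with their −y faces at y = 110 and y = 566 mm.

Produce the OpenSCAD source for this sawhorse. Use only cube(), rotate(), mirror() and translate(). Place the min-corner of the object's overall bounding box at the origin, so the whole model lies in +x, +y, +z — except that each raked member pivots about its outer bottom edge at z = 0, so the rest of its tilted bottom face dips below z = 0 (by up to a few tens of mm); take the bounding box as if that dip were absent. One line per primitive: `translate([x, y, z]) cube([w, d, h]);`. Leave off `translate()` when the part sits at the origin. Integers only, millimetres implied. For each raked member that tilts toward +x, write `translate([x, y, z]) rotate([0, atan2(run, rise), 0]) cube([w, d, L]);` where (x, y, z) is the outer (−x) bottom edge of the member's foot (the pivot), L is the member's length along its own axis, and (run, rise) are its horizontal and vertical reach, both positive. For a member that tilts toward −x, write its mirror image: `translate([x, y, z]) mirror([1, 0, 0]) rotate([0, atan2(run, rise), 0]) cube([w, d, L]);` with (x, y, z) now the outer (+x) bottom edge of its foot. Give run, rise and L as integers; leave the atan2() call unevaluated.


// leg length = √(245² + 840²) = 875
// right-leg outer foot x = 2·245 + 102 = 592
// beam min-corner = (245, 0, 840)
translate([245, 0, 840]) cube([102, 710, 58]);
translate([0, 110, 0]) rotate([0, atan2(245, 840), 0]) cube([44, 34, 875]);
translate([592, 110, 0]) mirror([1, 0, 0]) rotate([0, atan2(245, 840), 0]) cube([44, 34, 875]);
translate([0, 566, 0]) rotate([0, atan2(245, 840), 0]) cube([44, 34, 875]);
translate([592, 566, 0]) mirror([1, 0, 0]) rotate([0, atan2(245, 840), 0]) cube([44, 34, 875]);


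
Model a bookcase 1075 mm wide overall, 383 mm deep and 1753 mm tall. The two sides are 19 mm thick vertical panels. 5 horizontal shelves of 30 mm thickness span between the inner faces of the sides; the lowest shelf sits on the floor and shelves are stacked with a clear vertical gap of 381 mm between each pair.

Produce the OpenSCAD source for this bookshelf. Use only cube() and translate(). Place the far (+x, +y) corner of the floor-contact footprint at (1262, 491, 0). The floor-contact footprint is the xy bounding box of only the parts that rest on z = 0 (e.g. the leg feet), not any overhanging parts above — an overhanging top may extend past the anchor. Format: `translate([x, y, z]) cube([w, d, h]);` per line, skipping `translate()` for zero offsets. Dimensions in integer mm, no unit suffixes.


translate([187, 108, 0]) cube([19, 383, 1753]);
translate([1243, 108, 0]) cube([19, 383, 1753]);
translate([206, 108, 0]) cube([1037, 383, 30]);
translate([206, 108, 411]) cube([1037, 383, 30]);
translate([206, 108, 822]) cube([1037, 383, 30]);
translate([206, 108, 1233]) cube([1037, 383, 30]);
translate([206, 108, 1644]) cube([1037, 383, 30]);


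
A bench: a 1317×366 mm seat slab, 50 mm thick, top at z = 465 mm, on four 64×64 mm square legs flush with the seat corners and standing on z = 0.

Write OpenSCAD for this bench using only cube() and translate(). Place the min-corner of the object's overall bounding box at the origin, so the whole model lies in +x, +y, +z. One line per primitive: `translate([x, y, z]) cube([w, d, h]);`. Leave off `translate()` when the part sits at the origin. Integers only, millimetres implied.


// leg_h = 465 − 50 = 415
translate([0, 0, 415]) cube([1317, 366, 50]);
cube([64, 64, 415]);
translate([0, 302, 0]) cube([64, 64, 415]);
translate([1253, 0, 0]) cube([64, 64, 415]);
translate([1253, 302, 0]) cube([64, 64, 415]);


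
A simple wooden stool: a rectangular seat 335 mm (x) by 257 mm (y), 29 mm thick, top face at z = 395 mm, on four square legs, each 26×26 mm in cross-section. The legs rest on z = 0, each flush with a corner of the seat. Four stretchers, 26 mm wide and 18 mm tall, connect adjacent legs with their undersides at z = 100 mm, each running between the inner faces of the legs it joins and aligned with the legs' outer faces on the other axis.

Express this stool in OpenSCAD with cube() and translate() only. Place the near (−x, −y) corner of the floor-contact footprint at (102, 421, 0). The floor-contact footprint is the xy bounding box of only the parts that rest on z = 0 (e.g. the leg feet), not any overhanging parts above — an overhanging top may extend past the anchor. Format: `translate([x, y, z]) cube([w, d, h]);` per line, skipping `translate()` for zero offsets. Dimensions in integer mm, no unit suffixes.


translate([102, 421, 366]) cube([335, 257, 29]);
translate([102, 421, 0]) cube([26, 26, 366]);
translate([411, 421, 0]) cube([26, 26, 366]);
translate([102, 652, 0]) cube([26, 26, 366]);
translate([411, 652, 0]) cube([26, 26, 366]);
translate([128, 421, 100]) cube([283, 26, 18]);
translate([128, 652, 100]) cube([283, 26, 18]);
translate([102, 447, 100]) cube([26, 205, 18]);
translate([411, 447, 100]) cube([26, 205, 18]);


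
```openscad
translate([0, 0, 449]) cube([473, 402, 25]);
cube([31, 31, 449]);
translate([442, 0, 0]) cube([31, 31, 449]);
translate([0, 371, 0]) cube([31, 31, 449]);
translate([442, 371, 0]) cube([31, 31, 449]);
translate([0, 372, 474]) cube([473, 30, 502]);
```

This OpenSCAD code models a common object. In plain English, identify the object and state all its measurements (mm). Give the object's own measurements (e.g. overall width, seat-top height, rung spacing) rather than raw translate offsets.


A chair. The seat is a 473×402×25 mm slab with its top at z = 474 mm, on four 31×31 mm corner legs (flush with the seat edges, standing on z = 0). A flat backrest 30 mm thick, 502 mm tall, spans the full seat width and rises from the seat top along its +y edge, rear face flush with the rear of the seat.


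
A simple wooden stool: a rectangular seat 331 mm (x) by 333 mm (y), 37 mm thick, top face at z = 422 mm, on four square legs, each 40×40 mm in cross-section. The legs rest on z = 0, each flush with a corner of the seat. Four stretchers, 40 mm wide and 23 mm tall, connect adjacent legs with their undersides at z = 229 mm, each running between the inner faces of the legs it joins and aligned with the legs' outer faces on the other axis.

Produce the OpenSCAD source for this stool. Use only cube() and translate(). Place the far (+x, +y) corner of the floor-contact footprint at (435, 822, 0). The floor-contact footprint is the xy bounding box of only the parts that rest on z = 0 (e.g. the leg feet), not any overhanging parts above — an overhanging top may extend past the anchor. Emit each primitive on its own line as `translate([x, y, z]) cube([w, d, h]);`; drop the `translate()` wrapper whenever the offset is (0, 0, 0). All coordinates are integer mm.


translate([104, 489, 385]) cube([331, 333, 37]);
translate([104, 489, 0]) cube([40, 40, 385]);
translate([395, 489, 0]) cube([40, 40, 385]);
translate([104, 782, 0]) cube([40, 40, 385]);
translate([395, 782, 0]) cube([40, 40, 385]);
translate([144, 489, 229]) cube([251, 40, 23]);
translate([144, 782, 229]) cube([251, 40, 23]);
translate([104, 529, 229]) cube([40, 253, 23]);
translate([395, 529, 229]) cube([40, 253, 23]);


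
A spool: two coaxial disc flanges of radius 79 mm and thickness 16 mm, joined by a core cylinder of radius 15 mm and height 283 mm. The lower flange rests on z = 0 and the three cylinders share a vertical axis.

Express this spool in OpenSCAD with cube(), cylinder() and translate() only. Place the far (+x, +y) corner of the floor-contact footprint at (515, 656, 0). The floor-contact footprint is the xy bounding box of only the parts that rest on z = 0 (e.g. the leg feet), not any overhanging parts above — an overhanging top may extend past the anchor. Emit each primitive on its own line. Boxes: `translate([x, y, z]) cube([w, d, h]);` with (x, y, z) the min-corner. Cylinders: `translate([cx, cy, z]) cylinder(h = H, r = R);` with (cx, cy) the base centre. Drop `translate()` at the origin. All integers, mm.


translate([436, 577, 0]) cylinder(h = 16, r = 79);
translate([436, 577, 16]) cylinder(h = 283, r = 15);
translate([436, 577, 299]) cylinder(h = 16, r = 79);


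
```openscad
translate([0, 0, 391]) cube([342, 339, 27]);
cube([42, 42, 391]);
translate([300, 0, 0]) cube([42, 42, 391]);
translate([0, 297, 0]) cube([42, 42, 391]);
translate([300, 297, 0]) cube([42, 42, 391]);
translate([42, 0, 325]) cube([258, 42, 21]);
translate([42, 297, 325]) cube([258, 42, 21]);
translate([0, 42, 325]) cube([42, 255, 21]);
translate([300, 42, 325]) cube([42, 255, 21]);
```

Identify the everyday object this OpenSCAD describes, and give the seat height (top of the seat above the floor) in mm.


A stool. The seat height is 418 mm.

A 342×339×27 slab at z = 391 on four corner posts — a stool. The seat top is 391 + 27 = 418 mm.


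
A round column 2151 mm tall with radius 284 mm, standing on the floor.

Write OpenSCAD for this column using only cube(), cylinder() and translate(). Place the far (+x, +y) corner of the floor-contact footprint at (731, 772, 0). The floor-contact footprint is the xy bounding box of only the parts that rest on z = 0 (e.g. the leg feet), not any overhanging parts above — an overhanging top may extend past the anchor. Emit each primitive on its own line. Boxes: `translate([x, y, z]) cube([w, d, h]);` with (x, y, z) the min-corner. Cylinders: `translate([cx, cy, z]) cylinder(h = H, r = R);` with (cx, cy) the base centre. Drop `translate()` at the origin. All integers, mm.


translate([447, 488, 0]) cylinder(h = 2151, r = 284);


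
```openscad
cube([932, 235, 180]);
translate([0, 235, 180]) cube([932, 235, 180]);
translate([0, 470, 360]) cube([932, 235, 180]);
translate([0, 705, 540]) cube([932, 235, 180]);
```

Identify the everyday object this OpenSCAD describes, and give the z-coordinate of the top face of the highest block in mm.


A staircase. The total rise is 720 mm.

4 identical blocks, each offset up and back from the previous — a staircase. Each step is 180 mm tall and there are 4 of them, so the total rise is 4 × 180 = 720 mm.


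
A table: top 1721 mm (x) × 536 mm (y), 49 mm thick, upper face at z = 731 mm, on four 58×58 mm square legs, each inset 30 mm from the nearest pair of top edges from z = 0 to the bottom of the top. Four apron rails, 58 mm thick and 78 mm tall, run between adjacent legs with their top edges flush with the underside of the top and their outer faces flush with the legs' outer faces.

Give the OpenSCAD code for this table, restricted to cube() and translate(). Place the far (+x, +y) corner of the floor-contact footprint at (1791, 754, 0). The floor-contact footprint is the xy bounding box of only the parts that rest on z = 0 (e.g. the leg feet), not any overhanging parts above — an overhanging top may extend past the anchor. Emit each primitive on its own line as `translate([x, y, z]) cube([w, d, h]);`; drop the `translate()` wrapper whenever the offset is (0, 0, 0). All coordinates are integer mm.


// leg_h = 731 - 49 = 682
// apron z = 682 - 78 = 604
translate([100, 248, 682]) cube([1721, 536, 49]);
translate([130, 278, 0]) cube([58, 58, 682]);
translate([1733, 278, 0]) cube([58, 58, 682]);
translate([130, 696, 0]) cube([58, 58, 682]);
translate([1733, 696, 0]) cube([58, 58, 682]);
translate([188, 278, 604]) cube([1545, 58, 78]);
translate([188, 696, 604]) cube([1545, 58, 78]);
translate([130, 336, 604]) cube([58, 360, 78]);
translate([1733, 336, 604]) cube([58, 360, 78]);


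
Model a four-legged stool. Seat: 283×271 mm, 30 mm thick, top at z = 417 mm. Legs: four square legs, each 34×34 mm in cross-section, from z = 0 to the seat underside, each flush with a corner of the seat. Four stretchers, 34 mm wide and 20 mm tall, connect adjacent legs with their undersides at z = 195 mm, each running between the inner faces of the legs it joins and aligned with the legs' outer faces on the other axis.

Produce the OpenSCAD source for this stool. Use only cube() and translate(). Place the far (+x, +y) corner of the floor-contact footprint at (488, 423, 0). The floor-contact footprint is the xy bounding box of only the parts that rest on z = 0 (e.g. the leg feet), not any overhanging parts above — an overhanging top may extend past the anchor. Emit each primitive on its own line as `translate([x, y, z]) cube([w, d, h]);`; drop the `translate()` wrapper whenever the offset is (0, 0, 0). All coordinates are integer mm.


translate([205, 152, 387]) cube([283, 271, 30]);
translate([205, 152, 0]) cube([34, 34, 387]);
translate([454, 152, 0]) cube([34, 34, 387]);
translate([205, 389, 0]) cube([34, 34, 387]);
translate([454, 389, 0]) cube([34, 34, 387]);
translate([239, 152, 195]) cube([215, 34, 20]);
translate([239, 389, 195]) cube([215, 34, 20]);
translate([205, 186, 195]) cube([34, 203, 20]);
translate([454, 186, 195]) cube([34, 203, 20]);


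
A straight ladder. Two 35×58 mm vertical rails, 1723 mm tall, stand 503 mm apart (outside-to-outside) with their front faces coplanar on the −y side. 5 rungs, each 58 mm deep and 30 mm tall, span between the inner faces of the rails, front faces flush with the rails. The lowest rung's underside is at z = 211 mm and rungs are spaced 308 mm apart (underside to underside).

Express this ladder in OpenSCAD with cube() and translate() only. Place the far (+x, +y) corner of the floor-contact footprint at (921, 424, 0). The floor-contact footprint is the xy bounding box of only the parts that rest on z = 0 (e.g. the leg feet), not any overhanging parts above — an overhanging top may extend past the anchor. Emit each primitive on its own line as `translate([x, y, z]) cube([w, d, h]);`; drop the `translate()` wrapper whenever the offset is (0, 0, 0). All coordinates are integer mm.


translate([418, 366, 0]) cube([35, 58, 1723]);
translate([886, 366, 0]) cube([35, 58, 1723]);
translate([453, 366, 211]) cube([433, 58, 30]);
translate([453, 366, 519]) cube([433, 58, 30]);
translate([453, 366, 827]) cube([433, 58, 30]);
translate([453, 366, 1135]) cube([433, 58, 30]);
translate([453, 366, 1443]) cube([433, 58, 30]);


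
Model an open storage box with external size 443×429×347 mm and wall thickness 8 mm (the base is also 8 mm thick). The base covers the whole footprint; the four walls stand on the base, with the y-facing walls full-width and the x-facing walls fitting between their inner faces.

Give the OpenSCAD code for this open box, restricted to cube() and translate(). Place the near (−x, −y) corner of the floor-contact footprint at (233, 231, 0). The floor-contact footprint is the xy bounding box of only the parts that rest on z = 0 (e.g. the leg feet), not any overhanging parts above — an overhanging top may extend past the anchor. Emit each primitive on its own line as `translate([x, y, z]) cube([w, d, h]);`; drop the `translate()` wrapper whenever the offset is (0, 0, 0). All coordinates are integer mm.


translate([233, 231, 0]) cube([443, 429, 8]);
translate([233, 231, 8]) cube([443, 8, 339]);
translate([233, 652, 8]) cube([443, 8, 339]);
translate([233, 239, 8]) cube([8, 413, 339]);
translate([668, 239, 8]) cube([8, 413, 339]);


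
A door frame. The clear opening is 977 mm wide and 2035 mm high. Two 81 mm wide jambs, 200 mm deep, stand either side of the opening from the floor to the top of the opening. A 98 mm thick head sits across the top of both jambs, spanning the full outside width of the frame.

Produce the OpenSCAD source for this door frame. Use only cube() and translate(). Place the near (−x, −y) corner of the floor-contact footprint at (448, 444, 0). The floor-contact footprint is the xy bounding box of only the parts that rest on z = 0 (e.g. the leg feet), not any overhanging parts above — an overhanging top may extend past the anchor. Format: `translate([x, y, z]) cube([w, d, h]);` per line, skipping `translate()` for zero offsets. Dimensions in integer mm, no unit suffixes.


translate([448, 444, 0]) cube([81, 200, 2035]);
translate([1506, 444, 0]) cube([81, 200, 2035]);
translate([448, 444, 2035]) cube([1139, 200, 98]);


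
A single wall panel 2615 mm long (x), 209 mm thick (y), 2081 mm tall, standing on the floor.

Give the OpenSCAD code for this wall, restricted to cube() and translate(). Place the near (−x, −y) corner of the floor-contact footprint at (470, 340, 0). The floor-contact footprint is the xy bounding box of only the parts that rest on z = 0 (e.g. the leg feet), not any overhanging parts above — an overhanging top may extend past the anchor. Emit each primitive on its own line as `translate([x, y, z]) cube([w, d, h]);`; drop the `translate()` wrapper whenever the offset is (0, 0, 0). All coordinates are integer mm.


translate([470, 340, 0]) cube([2615, 209, 2081]);


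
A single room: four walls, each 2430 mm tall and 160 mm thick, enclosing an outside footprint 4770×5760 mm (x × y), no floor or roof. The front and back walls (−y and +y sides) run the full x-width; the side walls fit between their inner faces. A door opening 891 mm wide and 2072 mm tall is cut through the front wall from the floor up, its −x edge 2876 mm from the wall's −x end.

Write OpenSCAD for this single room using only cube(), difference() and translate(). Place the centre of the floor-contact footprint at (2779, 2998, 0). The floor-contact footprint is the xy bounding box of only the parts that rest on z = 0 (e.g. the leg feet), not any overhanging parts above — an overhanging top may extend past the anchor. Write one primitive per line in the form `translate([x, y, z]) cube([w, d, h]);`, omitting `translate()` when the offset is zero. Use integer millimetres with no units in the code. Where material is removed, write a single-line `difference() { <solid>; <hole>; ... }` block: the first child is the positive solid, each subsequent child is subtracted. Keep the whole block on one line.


difference() { translate([394, 118, 0]) cube([4770, 160, 2430]); translate([3270, 118, 0]) cube([891, 160, 2072]); }
translate([394, 5718, 0]) cube([4770, 160, 2430]);
translate([394, 278, 0]) cube([160, 5440, 2430]);
translate([5004, 278, 0]) cube([160, 5440, 2430]);


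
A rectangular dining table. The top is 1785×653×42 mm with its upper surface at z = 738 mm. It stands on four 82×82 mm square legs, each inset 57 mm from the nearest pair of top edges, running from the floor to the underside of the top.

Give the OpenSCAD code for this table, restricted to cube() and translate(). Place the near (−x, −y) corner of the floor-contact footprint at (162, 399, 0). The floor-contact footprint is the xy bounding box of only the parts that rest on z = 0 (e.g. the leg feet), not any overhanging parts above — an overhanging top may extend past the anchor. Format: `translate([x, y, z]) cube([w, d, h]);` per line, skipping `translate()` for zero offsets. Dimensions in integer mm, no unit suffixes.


translate([105, 342, 696]) cube([1785, 653, 42]);
translate([162, 399, 0]) cube([82, 82, 696]);
translate([1751, 399, 0]) cube([82, 82, 696]);
translate([162, 856, 0]) cube([82, 82, 696]);
translate([1751, 856, 0]) cube([82, 82, 696]);


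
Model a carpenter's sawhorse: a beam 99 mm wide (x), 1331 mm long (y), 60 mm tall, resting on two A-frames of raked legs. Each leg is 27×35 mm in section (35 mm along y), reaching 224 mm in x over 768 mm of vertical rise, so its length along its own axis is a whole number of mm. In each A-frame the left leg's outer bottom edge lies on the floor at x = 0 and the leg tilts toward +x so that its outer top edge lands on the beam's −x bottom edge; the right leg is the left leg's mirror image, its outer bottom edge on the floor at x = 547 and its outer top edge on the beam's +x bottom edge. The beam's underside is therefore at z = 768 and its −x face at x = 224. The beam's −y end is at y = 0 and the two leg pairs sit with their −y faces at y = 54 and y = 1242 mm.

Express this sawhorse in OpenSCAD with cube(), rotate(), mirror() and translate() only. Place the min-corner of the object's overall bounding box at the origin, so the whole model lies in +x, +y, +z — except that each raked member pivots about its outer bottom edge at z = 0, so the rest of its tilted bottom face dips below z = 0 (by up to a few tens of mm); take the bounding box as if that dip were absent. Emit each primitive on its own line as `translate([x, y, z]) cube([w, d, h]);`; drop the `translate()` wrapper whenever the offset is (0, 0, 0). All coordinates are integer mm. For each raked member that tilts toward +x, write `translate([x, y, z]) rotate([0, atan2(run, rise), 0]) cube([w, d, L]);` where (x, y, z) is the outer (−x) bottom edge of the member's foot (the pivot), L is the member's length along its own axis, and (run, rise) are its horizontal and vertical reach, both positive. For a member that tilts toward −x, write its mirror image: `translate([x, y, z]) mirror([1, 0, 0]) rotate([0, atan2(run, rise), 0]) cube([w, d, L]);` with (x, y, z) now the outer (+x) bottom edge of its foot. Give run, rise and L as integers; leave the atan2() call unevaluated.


// leg length = √(224² + 768²) = 800
// right-leg outer foot x = 2·224 + 99 = 547
// beam min-corner = (224, 0, 768)
translate([224, 0, 768]) cube([99, 1331, 60]);
translate([0, 54, 0]) rotate([0, atan2(224, 768), 0]) cube([27, 35, 800]);
translate([547, 54, 0]) mirror([1, 0, 0]) rotate([0, atan2(224, 768), 0]) cube([27, 35, 800]);
translate([0, 1242, 0]) rotate([0, atan2(224, 768), 0]) cube([27, 35, 800]);
translate([547, 1242, 0]) mirror([1, 0, 0]) rotate([0, atan2(224, 768), 0]) cube([27, 35, 800]);


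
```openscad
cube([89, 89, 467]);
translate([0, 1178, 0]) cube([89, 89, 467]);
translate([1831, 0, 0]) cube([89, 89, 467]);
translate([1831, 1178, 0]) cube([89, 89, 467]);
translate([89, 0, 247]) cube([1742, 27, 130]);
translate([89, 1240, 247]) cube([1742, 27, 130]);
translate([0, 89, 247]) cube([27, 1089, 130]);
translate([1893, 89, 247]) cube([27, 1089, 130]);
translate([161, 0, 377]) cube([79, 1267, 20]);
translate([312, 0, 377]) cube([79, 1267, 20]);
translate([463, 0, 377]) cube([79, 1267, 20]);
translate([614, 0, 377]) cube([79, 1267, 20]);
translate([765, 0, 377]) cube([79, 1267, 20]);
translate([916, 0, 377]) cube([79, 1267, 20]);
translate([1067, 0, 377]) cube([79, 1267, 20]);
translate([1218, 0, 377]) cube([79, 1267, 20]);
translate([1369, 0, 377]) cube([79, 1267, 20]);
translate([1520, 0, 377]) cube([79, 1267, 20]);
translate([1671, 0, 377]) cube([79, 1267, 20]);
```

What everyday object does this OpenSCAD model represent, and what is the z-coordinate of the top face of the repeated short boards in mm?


A bed frame. The slat-top height is 397 mm.

Four posts, four rails, and a row of slats — a bed frame. Slats sit on the rails at z = 247 + 130 = 377; with slat thickness 20, the top is 397 mm.


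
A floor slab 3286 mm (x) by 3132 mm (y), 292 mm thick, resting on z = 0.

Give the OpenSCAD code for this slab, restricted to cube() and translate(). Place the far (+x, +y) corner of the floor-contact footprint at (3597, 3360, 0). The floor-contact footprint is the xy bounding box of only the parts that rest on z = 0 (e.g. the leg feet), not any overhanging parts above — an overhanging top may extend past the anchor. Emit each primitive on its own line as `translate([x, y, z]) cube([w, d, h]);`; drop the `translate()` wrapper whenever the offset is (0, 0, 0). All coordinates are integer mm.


translate([311, 228, 0]) cube([3286, 3132, 292]);


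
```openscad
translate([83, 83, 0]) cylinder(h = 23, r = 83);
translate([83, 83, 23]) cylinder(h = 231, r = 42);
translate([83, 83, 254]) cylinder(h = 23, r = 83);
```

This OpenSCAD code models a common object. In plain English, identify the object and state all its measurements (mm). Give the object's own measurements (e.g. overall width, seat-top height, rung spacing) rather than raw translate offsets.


A spool: two coaxial disc flanges of radius 83 mm and thickness 23 mm, joined by a core cylinder of radius 42 mm and height 231 mm. The lower flange rests on z = 0 and the three cylinders share a vertical axis.


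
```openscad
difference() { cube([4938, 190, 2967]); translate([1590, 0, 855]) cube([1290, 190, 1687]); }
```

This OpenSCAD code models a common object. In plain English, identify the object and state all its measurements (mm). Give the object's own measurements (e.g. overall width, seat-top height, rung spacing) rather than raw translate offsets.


A wall 4938 mm long (x), 190 mm thick (y), 2967 mm tall, with a rectangular window opening cut through it. The opening is 1290 mm wide and 1687 mm tall; its sill is at z = 855 mm and its near (−x) edge is 1590 mm from the wall's −x end. The opening passes through the full wall thickness.


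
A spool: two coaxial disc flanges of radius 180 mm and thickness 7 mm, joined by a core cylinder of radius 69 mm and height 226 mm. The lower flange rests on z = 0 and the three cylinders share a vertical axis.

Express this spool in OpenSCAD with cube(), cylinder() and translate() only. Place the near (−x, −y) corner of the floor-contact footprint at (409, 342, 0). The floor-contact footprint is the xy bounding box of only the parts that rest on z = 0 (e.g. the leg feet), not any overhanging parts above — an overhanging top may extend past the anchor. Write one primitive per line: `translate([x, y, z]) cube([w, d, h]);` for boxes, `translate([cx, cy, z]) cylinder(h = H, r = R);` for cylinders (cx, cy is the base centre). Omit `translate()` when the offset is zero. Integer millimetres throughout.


translate([589, 522, 0]) cylinder(h = 7, r = 180);
translate([589, 522, 7]) cylinder(h = 226, r = 69);
translate([589, 522, 233]) cylinder(h = 7, r = 180);


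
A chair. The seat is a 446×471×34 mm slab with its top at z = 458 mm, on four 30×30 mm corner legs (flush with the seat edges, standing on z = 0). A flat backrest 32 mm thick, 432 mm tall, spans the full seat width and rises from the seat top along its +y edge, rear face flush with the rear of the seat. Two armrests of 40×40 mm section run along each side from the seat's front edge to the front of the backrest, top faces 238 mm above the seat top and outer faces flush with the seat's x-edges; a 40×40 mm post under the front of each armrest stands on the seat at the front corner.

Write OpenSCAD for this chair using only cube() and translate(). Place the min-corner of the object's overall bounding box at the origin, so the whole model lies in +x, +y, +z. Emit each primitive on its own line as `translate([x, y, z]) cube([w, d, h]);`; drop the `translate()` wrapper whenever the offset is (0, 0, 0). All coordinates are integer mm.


translate([0, 0, 424]) cube([446, 471, 34]);
cube([30, 30, 424]);
translate([416, 0, 0]) cube([30, 30, 424]);
translate([0, 441, 0]) cube([30, 30, 424]);
translate([416, 441, 0]) cube([30, 30, 424]);
translate([0, 439, 458]) cube([446, 32, 432]);
translate([0, 0, 656]) cube([40, 439, 40]);
translate([406, 0, 656]) cube([40, 439, 40]);
translate([0, 0, 458]) cube([40, 40, 198]);
translate([406, 0, 458]) cube([40, 40, 198]);


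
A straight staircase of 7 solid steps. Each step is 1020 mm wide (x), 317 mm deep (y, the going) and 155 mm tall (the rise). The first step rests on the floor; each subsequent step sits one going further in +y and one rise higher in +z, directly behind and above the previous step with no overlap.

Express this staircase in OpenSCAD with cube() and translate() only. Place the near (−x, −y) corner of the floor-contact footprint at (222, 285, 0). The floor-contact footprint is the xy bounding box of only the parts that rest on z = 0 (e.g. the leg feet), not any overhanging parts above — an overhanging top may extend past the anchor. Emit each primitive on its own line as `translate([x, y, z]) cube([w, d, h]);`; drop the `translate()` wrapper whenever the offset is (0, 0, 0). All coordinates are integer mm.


translate([222, 285, 0]) cube([1020, 317, 155]);
translate([222, 602, 155]) cube([1020, 317, 155]);
translate([222, 919, 310]) cube([1020, 317, 155]);
translate([222, 1236, 465]) cube([1020, 317, 155]);
translate([222, 1553, 620]) cube([1020, 317, 155]);
translate([222, 1870, 775]) cube([1020, 317, 155]);
translate([222, 2187, 930]) cube([1020, 317, 155]);


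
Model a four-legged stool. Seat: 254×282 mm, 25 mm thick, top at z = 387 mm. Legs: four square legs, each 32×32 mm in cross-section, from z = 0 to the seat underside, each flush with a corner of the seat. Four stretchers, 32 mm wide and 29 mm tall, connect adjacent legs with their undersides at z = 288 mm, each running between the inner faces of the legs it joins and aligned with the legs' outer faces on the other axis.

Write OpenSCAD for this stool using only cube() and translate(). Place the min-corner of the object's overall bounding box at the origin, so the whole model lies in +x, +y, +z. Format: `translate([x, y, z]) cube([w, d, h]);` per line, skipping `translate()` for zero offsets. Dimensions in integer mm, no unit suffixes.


translate([0, 0, 362]) cube([254, 282, 25]);
cube([32, 32, 362]);
translate([222, 0, 0]) cube([32, 32, 362]);
translate([0, 250, 0]) cube([32, 32, 362]);
translate([222, 250, 0]) cube([32, 32, 362]);
translate([32, 0, 288]) cube([190, 32, 29]);
translate([32, 250, 288]) cube([190, 32, 29]);
translate([0, 32, 288]) cube([32, 218, 29]);
translate([222, 32, 288]) cube([32, 218, 29]);


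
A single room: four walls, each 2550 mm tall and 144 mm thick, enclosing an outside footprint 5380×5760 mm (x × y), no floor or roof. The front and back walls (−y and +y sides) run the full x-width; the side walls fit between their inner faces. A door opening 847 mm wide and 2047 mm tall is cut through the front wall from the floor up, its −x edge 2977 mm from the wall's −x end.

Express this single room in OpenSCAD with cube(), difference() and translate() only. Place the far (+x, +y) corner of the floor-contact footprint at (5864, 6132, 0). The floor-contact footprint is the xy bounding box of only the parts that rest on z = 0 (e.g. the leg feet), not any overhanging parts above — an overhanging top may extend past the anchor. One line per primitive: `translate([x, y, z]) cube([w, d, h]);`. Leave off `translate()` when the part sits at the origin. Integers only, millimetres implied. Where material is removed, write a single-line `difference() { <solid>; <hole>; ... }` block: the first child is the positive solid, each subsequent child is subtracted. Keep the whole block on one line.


difference() { translate([484, 372, 0]) cube([5380, 144, 2550]); translate([3461, 372, 0]) cube([847, 144, 2047]); }
translate([484, 5988, 0]) cube([5380, 144, 2550]);
translate([484, 516, 0]) cube([144, 5472, 2550]);
translate([5720, 516, 0]) cube([144, 5472, 2550]);


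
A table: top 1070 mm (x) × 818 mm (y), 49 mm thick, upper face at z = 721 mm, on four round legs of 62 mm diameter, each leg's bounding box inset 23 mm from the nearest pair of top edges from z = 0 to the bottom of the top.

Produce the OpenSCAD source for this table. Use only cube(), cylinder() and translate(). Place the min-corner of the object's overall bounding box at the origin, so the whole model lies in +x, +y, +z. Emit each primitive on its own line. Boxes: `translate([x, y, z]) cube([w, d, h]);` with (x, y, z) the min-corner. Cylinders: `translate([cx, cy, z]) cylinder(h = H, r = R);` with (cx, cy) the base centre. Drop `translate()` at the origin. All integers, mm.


translate([0, 0, 672]) cube([1070, 818, 49]);
translate([54, 54, 0]) cylinder(h = 672, r = 31);
translate([1016, 54, 0]) cylinder(h = 672, r = 31);
translate([54, 764, 0]) cylinder(h = 672, r = 31);
translate([1016, 764, 0]) cylinder(h = 672, r = 31);


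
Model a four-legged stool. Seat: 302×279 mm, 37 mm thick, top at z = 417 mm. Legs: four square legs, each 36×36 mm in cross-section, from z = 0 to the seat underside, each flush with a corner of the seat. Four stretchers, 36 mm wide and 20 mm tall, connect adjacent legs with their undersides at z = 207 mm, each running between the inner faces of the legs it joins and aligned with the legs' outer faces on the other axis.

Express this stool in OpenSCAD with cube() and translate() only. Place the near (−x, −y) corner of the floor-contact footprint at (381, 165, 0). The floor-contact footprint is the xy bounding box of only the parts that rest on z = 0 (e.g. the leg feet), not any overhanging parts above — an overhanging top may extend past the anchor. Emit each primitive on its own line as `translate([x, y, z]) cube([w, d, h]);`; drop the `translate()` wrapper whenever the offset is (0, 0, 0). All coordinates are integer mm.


translate([381, 165, 380]) cube([302, 279, 37]);
translate([381, 165, 0]) cube([36, 36, 380]);
translate([647, 165, 0]) cube([36, 36, 380]);
translate([381, 408, 0]) cube([36, 36, 380]);
translate([647, 408, 0]) cube([36, 36, 380]);
translate([417, 165, 207]) cube([230, 36, 20]);
translate([417, 408, 207]) cube([230, 36, 20]);
translate([381, 201, 207]) cube([36, 207, 20]);
translate([647, 201, 207]) cube([36, 207, 20]);


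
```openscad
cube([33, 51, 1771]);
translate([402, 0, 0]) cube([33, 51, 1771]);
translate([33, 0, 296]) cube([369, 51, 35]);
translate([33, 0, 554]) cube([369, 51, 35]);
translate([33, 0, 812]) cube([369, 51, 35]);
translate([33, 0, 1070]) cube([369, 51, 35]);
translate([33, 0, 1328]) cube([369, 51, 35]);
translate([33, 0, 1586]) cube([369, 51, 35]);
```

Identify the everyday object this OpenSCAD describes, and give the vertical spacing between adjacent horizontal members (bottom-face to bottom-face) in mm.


A ladder. The rung spacing is 258 mm.

Two tall 33×51 posts with 6 short bars between them — a ladder. Adjacent rungs sit at z = 296 and z = 554, so the spacing is 554 − 296 = 258 mm.


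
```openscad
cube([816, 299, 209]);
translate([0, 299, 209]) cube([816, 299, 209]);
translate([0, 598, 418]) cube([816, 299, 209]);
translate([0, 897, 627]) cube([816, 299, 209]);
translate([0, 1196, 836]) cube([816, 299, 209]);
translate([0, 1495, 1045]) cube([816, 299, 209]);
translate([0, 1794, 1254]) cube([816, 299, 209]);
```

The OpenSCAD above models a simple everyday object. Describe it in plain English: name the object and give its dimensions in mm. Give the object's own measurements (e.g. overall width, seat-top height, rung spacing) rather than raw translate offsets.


A straight staircase of 7 solid steps. Each step is 816 mm wide (x), 299 mm deep (y, the going) and 209 mm tall (the rise). The first step rests on the floor; each subsequent step sits one going further in +y and one rise higher in +z, directly behind and above the previous step with no overlap.


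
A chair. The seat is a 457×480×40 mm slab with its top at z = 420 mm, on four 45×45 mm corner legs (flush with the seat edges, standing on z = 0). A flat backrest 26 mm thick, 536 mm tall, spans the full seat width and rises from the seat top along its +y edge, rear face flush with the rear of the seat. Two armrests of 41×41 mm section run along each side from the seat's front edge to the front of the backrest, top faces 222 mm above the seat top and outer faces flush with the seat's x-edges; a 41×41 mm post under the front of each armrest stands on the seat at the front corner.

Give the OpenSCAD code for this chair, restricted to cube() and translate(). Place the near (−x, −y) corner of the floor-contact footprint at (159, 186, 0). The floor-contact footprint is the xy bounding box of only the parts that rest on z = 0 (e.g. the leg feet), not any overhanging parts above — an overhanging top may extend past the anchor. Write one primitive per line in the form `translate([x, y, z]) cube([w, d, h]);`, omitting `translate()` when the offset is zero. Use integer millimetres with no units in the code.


translate([159, 186, 380]) cube([457, 480, 40]);
translate([159, 186, 0]) cube([45, 45, 380]);
translate([571, 186, 0]) cube([45, 45, 380]);
translate([159, 621, 0]) cube([45, 45, 380]);
translate([571, 621, 0]) cube([45, 45, 380]);
translate([159, 640, 420]) cube([457, 26, 536]);
translate([159, 186, 601]) cube([41, 454, 41]);
translate([575, 186, 601]) cube([41, 454, 41]);
translate([159, 186, 420]) cube([41, 41, 181]);
translate([575, 186, 420]) cube([41, 41, 181]);


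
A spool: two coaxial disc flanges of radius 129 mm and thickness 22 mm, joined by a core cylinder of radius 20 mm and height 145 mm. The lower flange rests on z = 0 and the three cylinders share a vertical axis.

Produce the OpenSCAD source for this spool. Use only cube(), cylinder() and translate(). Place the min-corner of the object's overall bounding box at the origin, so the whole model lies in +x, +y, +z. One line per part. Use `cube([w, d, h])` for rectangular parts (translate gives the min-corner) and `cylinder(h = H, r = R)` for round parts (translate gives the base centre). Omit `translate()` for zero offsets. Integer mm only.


translate([129, 129, 0]) cylinder(h = 22, r = 129);
translate([129, 129, 22]) cylinder(h = 145, r = 20);
translate([129, 129, 167]) cylinder(h = 22, r = 129);


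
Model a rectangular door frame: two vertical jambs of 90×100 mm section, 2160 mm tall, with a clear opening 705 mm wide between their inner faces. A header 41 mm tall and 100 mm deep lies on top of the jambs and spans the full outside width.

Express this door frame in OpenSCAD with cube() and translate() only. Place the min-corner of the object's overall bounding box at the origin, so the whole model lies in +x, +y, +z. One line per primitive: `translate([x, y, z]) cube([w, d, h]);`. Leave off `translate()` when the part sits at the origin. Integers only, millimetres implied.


cube([90, 100, 2160]);
translate([795, 0, 0]) cube([90, 100, 2160]);
translate([0, 0, 2160]) cube([885, 100, 41]);


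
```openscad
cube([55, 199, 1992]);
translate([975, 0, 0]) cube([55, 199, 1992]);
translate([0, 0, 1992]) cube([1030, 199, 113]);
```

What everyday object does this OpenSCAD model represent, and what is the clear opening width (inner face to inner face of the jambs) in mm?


A door frame. The clear opening width is 920 mm.

Two 1992 mm tall posts with a header on top — a door frame. The left jamb is 55 mm wide at x = 0; the right jamb starts at x = 975. The clear opening is 975 − 55 = 920 mm.


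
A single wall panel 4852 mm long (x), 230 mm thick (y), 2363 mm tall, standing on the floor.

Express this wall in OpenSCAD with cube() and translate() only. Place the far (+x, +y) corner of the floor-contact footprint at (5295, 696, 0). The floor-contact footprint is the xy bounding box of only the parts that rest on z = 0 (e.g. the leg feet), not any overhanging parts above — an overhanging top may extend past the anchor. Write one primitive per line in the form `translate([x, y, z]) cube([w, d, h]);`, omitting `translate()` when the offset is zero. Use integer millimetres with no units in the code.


translate([443, 466, 0]) cube([4852, 230, 2363]);
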